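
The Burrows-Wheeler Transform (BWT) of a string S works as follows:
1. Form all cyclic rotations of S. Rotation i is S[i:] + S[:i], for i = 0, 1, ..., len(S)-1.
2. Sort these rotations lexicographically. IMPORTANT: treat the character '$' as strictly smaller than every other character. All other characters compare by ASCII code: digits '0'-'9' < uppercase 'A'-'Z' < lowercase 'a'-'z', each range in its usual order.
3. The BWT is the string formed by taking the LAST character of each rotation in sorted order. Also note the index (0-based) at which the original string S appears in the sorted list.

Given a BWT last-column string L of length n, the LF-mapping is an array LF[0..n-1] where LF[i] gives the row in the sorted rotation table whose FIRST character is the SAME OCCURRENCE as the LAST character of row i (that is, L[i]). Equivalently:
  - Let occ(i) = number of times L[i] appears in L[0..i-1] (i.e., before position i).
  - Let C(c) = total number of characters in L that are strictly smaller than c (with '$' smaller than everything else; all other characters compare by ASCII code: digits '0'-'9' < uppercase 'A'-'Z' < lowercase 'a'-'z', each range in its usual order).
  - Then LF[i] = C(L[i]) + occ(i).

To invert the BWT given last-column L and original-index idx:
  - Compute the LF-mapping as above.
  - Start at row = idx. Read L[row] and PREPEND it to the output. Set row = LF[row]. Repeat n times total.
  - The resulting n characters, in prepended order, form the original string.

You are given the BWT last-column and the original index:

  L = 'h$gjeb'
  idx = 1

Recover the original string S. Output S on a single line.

Answer: bjgeh$

Derivation:
LF mapping: 4 0 3 5 2 1
Walk LF starting at row 1, prepending L[row]:
  step 1: row=1, L[1]='$', prepend. Next row=LF[1]=0
  step 2: row=0, L[0]='h', prepend. Next row=LF[0]=4
  step 3: row=4, L[4]='e', prepend. Next row=LF[4]=2
  step 4: row=2, L[2]='g', prepend. Next row=LF[2]=3
  step 5: row=3, L[3]='j', prepend. Next row=LF[3]=5
  step 6: row=5, L[5]='b', prepend. Next row=LF[5]=1
Reversed output: bjgeh$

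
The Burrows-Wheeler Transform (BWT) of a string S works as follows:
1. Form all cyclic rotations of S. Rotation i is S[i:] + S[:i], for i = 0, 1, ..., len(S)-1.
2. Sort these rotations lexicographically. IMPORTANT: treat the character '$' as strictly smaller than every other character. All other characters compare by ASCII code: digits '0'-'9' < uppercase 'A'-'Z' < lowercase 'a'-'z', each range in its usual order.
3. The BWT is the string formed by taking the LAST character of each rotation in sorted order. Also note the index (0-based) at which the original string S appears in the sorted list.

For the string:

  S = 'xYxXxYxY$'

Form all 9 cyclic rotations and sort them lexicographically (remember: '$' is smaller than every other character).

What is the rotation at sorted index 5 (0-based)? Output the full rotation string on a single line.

Answer: xXxYxY$xY

Derivation:
All 9 rotations (rotation i = S[i:]+S[:i]):
  rot[0] = xYxXxYxY$
  rot[1] = YxXxYxY$x
  rot[2] = xXxYxY$xY
  rot[3] = XxYxY$xYx
  rot[4] = xYxY$xYxX
  rot[5] = YxY$xYxXx
  rot[6] = xY$xYxXxY
  rot[7] = Y$xYxXxYx
  rot[8] = $xYxXxYxY
Sorted (with $ < everything):
  sorted[0] = $xYxXxYxY
  sorted[1] = XxYxY$xYx
  sorted[2] = Y$xYxXxYx
  sorted[3] = YxXxYxY$x
  sorted[4] = YxY$xYxXx
  sorted[5] = xXxYxY$xY
  sorted[6] = xY$xYxXxY
  sorted[7] = xYxXxYxY$
  sorted[8] = xYxY$xYxX
sorted[5] = xXxYxY$xY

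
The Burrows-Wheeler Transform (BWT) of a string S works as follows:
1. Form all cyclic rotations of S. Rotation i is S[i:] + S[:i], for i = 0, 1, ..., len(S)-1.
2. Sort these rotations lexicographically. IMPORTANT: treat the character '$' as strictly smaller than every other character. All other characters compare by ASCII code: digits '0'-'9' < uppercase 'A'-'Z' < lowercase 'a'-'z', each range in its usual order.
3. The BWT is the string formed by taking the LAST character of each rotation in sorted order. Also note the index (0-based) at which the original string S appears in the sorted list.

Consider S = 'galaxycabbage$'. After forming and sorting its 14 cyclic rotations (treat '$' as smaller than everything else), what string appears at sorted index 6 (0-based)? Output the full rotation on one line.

All 14 rotations (rotation i = S[i:]+S[:i]):
  rot[0] = galaxycabbage$
  rot[1] = alaxycabbage$g
  rot[2] = laxycabbage$ga
  rot[3] = axycabbage$gal
  rot[4] = xycabbage$gala
  rot[5] = ycabbage$galax
  rot[6] = cabbage$galaxy
  rot[7] = abbage$galaxyc
  rot[8] = bbage$galaxyca
  rot[9] = bage$galaxycab
  rot[10] = age$galaxycabb
  rot[11] = ge$galaxycabba
  rot[12] = e$galaxycabbag
  rot[13] = $galaxycabbage
Sorted (with $ < everything):
  sorted[0] = $galaxycabbage
  sorted[1] = abbage$galaxyc
  sorted[2] = age$galaxycabb
  sorted[3] = alaxycabbage$g
  sorted[4] = axycabbage$gal
  sorted[5] = bage$galaxycab
  sorted[6] = bbage$galaxyca
  sorted[7] = cabbage$galaxy
  sorted[8] = e$galaxycabbag
  sorted[9] = galaxycabbage$
  sorted[10] = ge$galaxycabba
  sorted[11] = laxycabbage$ga
  sorted[12] = xycabbage$gala
  sorted[13] = ycabbage$galax
sorted[6] = bbage$galaxyca

Answer: bbage$galaxyca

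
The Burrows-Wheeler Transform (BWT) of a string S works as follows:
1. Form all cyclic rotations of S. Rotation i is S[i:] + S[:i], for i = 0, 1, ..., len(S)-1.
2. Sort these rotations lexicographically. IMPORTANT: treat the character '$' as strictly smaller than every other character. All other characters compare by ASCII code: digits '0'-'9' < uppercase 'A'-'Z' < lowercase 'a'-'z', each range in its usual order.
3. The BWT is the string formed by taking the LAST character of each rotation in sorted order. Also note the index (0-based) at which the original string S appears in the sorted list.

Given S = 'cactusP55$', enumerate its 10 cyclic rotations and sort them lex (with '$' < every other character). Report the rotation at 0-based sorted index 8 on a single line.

All 10 rotations (rotation i = S[i:]+S[:i]):
  rot[0] = cactusP55$
  rot[1] = actusP55$c
  rot[2] = ctusP55$ca
  rot[3] = tusP55$cac
  rot[4] = usP55$cact
  rot[5] = sP55$cactu
  rot[6] = P55$cactus
  rot[7] = 55$cactusP
  rot[8] = 5$cactusP5
  rot[9] = $cactusP55
Sorted (with $ < everything):
  sorted[0] = $cactusP55
  sorted[1] = 5$cactusP5
  sorted[2] = 55$cactusP
  sorted[3] = P55$cactus
  sorted[4] = actusP55$c
  sorted[5] = cactusP55$
  sorted[6] = ctusP55$ca
  sorted[7] = sP55$cactu
  sorted[8] = tusP55$cac
  sorted[9] = usP55$cact
sorted[8] = tusP55$cac

Answer: tusP55$cac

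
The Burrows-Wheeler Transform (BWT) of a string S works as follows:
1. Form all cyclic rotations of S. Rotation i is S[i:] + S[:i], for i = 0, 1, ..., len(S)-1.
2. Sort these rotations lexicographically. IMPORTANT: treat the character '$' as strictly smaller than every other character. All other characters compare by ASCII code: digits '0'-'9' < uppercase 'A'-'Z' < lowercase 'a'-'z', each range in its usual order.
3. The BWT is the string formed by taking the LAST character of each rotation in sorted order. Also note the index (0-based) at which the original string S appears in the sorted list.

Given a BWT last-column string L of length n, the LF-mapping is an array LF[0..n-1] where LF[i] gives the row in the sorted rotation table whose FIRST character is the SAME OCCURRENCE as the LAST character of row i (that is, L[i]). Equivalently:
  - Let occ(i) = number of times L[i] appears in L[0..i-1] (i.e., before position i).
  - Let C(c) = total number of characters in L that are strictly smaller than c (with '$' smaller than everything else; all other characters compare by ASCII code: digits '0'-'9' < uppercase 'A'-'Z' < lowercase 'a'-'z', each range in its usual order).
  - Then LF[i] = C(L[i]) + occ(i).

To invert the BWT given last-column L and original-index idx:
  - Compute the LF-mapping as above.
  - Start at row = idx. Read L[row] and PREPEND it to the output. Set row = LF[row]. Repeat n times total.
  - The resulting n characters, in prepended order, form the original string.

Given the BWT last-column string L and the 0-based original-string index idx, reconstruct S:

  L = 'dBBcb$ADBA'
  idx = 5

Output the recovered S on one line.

Answer: BcBADbBAd$

Derivation:
LF mapping: 9 3 4 8 7 0 1 6 5 2
Walk LF starting at row 5, prepending L[row]:
  step 1: row=5, L[5]='$', prepend. Next row=LF[5]=0
  step 2: row=0, L[0]='d', prepend. Next row=LF[0]=9
  step 3: row=9, L[9]='A', prepend. Next row=LF[9]=2
  step 4: row=2, L[2]='B', prepend. Next row=LF[2]=4
  step 5: row=4, L[4]='b', prepend. Next row=LF[4]=7
  step 6: row=7, L[7]='D', prepend. Next row=LF[7]=6
  step 7: row=6, L[6]='A', prepend. Next row=LF[6]=1
  step 8: row=1, L[1]='B', prepend. Next row=LF[1]=3
  step 9: row=3, L[3]='c', prepend. Next row=LF[3]=8
  step 10: row=8, L[8]='B', prepend. Next row=LF[8]=5
Reversed output: BcBADbBAd$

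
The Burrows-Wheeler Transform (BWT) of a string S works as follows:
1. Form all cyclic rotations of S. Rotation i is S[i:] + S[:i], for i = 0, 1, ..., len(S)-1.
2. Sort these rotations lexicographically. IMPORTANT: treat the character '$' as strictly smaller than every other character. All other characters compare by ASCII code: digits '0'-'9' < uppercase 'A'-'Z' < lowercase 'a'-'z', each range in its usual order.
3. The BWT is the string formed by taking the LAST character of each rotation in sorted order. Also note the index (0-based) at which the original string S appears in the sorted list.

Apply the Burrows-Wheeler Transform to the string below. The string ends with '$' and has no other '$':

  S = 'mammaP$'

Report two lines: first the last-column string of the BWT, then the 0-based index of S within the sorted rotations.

All 7 rotations (rotation i = S[i:]+S[:i]):
  rot[0] = mammaP$
  rot[1] = ammaP$m
  rot[2] = mmaP$ma
  rot[3] = maP$mam
  rot[4] = aP$mamm
  rot[5] = P$mamma
  rot[6] = $mammaP
Sorted (with $ < everything):
  sorted[0] = $mammaP  (last char: 'P')
  sorted[1] = P$mamma  (last char: 'a')
  sorted[2] = aP$mamm  (last char: 'm')
  sorted[3] = ammaP$m  (last char: 'm')
  sorted[4] = maP$mam  (last char: 'm')
  sorted[5] = mammaP$  (last char: '$')
  sorted[6] = mmaP$ma  (last char: 'a')
Last column: Pammm$a
Original string S is at sorted index 5

Answer: Pammm$a
5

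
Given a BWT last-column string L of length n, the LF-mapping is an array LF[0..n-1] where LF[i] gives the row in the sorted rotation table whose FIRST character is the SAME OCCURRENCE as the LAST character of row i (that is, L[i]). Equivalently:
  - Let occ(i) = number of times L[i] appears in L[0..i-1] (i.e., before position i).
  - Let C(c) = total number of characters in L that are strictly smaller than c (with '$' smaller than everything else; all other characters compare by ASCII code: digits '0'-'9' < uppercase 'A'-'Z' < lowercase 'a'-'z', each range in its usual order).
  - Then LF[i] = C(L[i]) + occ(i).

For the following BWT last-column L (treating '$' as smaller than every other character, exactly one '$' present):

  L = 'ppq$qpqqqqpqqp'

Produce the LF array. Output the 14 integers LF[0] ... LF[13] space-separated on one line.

Answer: 1 2 6 0 7 3 8 9 10 11 4 12 13 5

Derivation:
Char counts: '$':1, 'p':5, 'q':8
C (first-col start): C('$')=0, C('p')=1, C('q')=6
L[0]='p': occ=0, LF[0]=C('p')+0=1+0=1
L[1]='p': occ=1, LF[1]=C('p')+1=1+1=2
L[2]='q': occ=0, LF[2]=C('q')+0=6+0=6
L[3]='$': occ=0, LF[3]=C('$')+0=0+0=0
L[4]='q': occ=1, LF[4]=C('q')+1=6+1=7
L[5]='p': occ=2, LF[5]=C('p')+2=1+2=3
L[6]='q': occ=2, LF[6]=C('q')+2=6+2=8
L[7]='q': occ=3, LF[7]=C('q')+3=6+3=9
L[8]='q': occ=4, LF[8]=C('q')+4=6+4=10
L[9]='q': occ=5, LF[9]=C('q')+5=6+5=11
L[10]='p': occ=3, LF[10]=C('p')+3=1+3=4
L[11]='q': occ=6, LF[11]=C('q')+6=6+6=12
L[12]='q': occ=7, LF[12]=C('q')+7=6+7=13
L[13]='p': occ=4, LF[13]=C('p')+4=1+4=5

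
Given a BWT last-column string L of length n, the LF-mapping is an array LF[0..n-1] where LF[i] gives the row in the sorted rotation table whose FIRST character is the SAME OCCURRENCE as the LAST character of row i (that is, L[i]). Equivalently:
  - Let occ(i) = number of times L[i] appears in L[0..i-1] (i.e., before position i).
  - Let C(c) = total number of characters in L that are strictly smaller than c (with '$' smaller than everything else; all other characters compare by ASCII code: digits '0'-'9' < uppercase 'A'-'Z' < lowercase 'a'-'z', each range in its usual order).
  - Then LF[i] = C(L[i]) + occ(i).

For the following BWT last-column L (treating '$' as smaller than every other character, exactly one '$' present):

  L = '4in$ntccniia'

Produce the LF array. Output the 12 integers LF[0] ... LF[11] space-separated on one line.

Char counts: '$':1, '4':1, 'a':1, 'c':2, 'i':3, 'n':3, 't':1
C (first-col start): C('$')=0, C('4')=1, C('a')=2, C('c')=3, C('i')=5, C('n')=8, C('t')=11
L[0]='4': occ=0, LF[0]=C('4')+0=1+0=1
L[1]='i': occ=0, LF[1]=C('i')+0=5+0=5
L[2]='n': occ=0, LF[2]=C('n')+0=8+0=8
L[3]='$': occ=0, LF[3]=C('$')+0=0+0=0
L[4]='n': occ=1, LF[4]=C('n')+1=8+1=9
L[5]='t': occ=0, LF[5]=C('t')+0=11+0=11
L[6]='c': occ=0, LF[6]=C('c')+0=3+0=3
L[7]='c': occ=1, LF[7]=C('c')+1=3+1=4
L[8]='n': occ=2, LF[8]=C('n')+2=8+2=10
L[9]='i': occ=1, LF[9]=C('i')+1=5+1=6
L[10]='i': occ=2, LF[10]=C('i')+2=5+2=7
L[11]='a': occ=0, LF[11]=C('a')+0=2+0=2

Answer: 1 5 8 0 9 11 3 4 10 6 7 2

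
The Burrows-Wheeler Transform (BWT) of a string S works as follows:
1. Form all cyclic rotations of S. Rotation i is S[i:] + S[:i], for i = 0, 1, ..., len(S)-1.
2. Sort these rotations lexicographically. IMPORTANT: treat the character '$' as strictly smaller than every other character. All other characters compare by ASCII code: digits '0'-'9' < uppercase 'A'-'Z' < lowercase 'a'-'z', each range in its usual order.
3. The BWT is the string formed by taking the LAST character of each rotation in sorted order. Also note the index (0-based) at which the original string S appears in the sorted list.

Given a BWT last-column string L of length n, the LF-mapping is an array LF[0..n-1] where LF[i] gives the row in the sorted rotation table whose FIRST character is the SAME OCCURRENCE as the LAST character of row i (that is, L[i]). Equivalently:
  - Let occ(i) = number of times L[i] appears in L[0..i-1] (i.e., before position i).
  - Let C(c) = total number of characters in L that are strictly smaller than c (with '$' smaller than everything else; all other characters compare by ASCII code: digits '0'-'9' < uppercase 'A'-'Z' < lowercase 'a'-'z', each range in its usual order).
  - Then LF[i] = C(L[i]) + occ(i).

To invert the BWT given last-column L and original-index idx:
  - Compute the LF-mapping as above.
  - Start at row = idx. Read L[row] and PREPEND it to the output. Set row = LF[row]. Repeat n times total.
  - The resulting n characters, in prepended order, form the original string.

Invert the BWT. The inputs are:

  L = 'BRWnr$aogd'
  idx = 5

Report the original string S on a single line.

LF mapping: 1 2 3 7 9 0 4 8 6 5
Walk LF starting at row 5, prepending L[row]:
  step 1: row=5, L[5]='$', prepend. Next row=LF[5]=0
  step 2: row=0, L[0]='B', prepend. Next row=LF[0]=1
  step 3: row=1, L[1]='R', prepend. Next row=LF[1]=2
  step 4: row=2, L[2]='W', prepend. Next row=LF[2]=3
  step 5: row=3, L[3]='n', prepend. Next row=LF[3]=7
  step 6: row=7, L[7]='o', prepend. Next row=LF[7]=8
  step 7: row=8, L[8]='g', prepend. Next row=LF[8]=6
  step 8: row=6, L[6]='a', prepend. Next row=LF[6]=4
  step 9: row=4, L[4]='r', prepend. Next row=LF[4]=9
  step 10: row=9, L[9]='d', prepend. Next row=LF[9]=5
Reversed output: dragonWRB$

Answer: dragonWRB$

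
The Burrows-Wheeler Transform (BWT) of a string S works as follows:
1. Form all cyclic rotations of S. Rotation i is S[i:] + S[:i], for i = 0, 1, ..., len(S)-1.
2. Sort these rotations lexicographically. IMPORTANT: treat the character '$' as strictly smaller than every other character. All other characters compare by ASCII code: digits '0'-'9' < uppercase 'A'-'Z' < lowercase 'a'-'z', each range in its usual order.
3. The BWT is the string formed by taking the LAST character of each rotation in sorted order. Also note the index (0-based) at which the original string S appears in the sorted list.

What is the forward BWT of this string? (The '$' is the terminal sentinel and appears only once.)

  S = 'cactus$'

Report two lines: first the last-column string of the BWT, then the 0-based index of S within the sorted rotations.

All 7 rotations (rotation i = S[i:]+S[:i]):
  rot[0] = cactus$
  rot[1] = actus$c
  rot[2] = ctus$ca
  rot[3] = tus$cac
  rot[4] = us$cact
  rot[5] = s$cactu
  rot[6] = $cactus
Sorted (with $ < everything):
  sorted[0] = $cactus  (last char: 's')
  sorted[1] = actus$c  (last char: 'c')
  sorted[2] = cactus$  (last char: '$')
  sorted[3] = ctus$ca  (last char: 'a')
  sorted[4] = s$cactu  (last char: 'u')
  sorted[5] = tus$cac  (last char: 'c')
  sorted[6] = us$cact  (last char: 't')
Last column: sc$auct
Original string S is at sorted index 2

Answer: sc$auct
2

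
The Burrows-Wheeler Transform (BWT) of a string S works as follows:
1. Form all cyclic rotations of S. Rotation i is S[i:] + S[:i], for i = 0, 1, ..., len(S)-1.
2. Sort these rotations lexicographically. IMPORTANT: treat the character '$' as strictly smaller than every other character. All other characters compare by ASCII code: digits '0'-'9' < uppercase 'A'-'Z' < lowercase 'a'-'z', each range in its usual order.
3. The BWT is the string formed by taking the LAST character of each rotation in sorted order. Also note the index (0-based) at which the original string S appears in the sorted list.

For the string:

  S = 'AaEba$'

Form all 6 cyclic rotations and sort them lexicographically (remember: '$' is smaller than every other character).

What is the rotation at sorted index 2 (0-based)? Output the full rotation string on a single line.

Answer: Eba$Aa

Derivation:
All 6 rotations (rotation i = S[i:]+S[:i]):
  rot[0] = AaEba$
  rot[1] = aEba$A
  rot[2] = Eba$Aa
  rot[3] = ba$AaE
  rot[4] = a$AaEb
  rot[5] = $AaEba
Sorted (with $ < everything):
  sorted[0] = $AaEba
  sorted[1] = AaEba$
  sorted[2] = Eba$Aa
  sorted[3] = a$AaEb
  sorted[4] = aEba$A
  sorted[5] = ba$AaE
sorted[2] = Eba$Aa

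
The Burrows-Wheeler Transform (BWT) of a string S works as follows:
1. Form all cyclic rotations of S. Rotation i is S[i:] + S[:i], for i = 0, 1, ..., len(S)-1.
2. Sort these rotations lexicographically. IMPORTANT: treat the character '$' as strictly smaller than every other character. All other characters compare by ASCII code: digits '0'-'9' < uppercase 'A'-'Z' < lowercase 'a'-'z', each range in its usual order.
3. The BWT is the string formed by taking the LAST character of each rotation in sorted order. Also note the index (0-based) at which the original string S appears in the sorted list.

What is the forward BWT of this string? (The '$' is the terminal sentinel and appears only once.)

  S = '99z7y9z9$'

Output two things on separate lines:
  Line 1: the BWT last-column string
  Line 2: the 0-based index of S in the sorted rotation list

Answer: 9zz$9y799
3

Derivation:
All 9 rotations (rotation i = S[i:]+S[:i]):
  rot[0] = 99z7y9z9$
  rot[1] = 9z7y9z9$9
  rot[2] = z7y9z9$99
  rot[3] = 7y9z9$99z
  rot[4] = y9z9$99z7
  rot[5] = 9z9$99z7y
  rot[6] = z9$99z7y9
  rot[7] = 9$99z7y9z
  rot[8] = $99z7y9z9
Sorted (with $ < everything):
  sorted[0] = $99z7y9z9  (last char: '9')
  sorted[1] = 7y9z9$99z  (last char: 'z')
  sorted[2] = 9$99z7y9z  (last char: 'z')
  sorted[3] = 99z7y9z9$  (last char: '$')
  sorted[4] = 9z7y9z9$9  (last char: '9')
  sorted[5] = 9z9$99z7y  (last char: 'y')
  sorted[6] = y9z9$99z7  (last char: '7')
  sorted[7] = z7y9z9$99  (last char: '9')
  sorted[8] = z9$99z7y9  (last char: '9')
Last column: 9zz$9y799
Original string S is at sorted index 3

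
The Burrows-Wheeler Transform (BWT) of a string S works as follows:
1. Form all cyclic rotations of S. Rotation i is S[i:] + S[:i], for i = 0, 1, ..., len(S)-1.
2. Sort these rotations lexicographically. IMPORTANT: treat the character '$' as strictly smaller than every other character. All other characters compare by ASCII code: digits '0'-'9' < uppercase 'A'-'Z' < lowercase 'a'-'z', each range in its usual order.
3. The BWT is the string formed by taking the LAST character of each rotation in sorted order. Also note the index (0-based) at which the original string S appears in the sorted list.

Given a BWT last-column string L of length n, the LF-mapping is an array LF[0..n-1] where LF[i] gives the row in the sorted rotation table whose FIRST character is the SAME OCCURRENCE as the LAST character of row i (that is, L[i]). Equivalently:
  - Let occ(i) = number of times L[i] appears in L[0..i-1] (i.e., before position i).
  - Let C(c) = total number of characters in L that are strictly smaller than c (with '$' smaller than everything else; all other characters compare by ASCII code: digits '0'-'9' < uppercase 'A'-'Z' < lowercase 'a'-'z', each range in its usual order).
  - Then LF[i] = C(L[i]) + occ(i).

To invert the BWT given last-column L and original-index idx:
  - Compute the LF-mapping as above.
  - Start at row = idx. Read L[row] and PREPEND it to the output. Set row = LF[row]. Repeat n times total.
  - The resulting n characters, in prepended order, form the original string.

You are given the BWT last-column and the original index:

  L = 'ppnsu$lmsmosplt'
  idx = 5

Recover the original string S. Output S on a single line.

LF mapping: 7 8 5 10 14 0 1 3 11 4 6 12 9 2 13
Walk LF starting at row 5, prepending L[row]:
  step 1: row=5, L[5]='$', prepend. Next row=LF[5]=0
  step 2: row=0, L[0]='p', prepend. Next row=LF[0]=7
  step 3: row=7, L[7]='m', prepend. Next row=LF[7]=3
  step 4: row=3, L[3]='s', prepend. Next row=LF[3]=10
  step 5: row=10, L[10]='o', prepend. Next row=LF[10]=6
  step 6: row=6, L[6]='l', prepend. Next row=LF[6]=1
  step 7: row=1, L[1]='p', prepend. Next row=LF[1]=8
  step 8: row=8, L[8]='s', prepend. Next row=LF[8]=11
  step 9: row=11, L[11]='s', prepend. Next row=LF[11]=12
  step 10: row=12, L[12]='p', prepend. Next row=LF[12]=9
  step 11: row=9, L[9]='m', prepend. Next row=LF[9]=4
  step 12: row=4, L[4]='u', prepend. Next row=LF[4]=14
  step 13: row=14, L[14]='t', prepend. Next row=LF[14]=13
  step 14: row=13, L[13]='l', prepend. Next row=LF[13]=2
  step 15: row=2, L[2]='n', prepend. Next row=LF[2]=5
Reversed output: nltumpssplosmp$

Answer: nltumpssplosmp$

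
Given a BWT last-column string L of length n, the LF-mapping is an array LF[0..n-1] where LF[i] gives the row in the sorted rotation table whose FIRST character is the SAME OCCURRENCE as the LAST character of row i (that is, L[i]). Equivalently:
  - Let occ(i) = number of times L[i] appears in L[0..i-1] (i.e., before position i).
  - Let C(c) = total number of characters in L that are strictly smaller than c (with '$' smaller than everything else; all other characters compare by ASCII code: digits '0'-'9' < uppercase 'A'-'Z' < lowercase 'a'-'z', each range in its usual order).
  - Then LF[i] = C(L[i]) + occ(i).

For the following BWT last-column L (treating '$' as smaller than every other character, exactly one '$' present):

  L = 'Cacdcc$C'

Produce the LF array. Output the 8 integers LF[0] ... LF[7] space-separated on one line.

Answer: 1 3 4 7 5 6 0 2

Derivation:
Char counts: '$':1, 'C':2, 'a':1, 'c':3, 'd':1
C (first-col start): C('$')=0, C('C')=1, C('a')=3, C('c')=4, C('d')=7
L[0]='C': occ=0, LF[0]=C('C')+0=1+0=1
L[1]='a': occ=0, LF[1]=C('a')+0=3+0=3
L[2]='c': occ=0, LF[2]=C('c')+0=4+0=4
L[3]='d': occ=0, LF[3]=C('d')+0=7+0=7
L[4]='c': occ=1, LF[4]=C('c')+1=4+1=5
L[5]='c': occ=2, LF[5]=C('c')+2=4+2=6
L[6]='$': occ=0, LF[6]=C('$')+0=0+0=0
L[7]='C': occ=1, LF[7]=C('C')+1=1+1=2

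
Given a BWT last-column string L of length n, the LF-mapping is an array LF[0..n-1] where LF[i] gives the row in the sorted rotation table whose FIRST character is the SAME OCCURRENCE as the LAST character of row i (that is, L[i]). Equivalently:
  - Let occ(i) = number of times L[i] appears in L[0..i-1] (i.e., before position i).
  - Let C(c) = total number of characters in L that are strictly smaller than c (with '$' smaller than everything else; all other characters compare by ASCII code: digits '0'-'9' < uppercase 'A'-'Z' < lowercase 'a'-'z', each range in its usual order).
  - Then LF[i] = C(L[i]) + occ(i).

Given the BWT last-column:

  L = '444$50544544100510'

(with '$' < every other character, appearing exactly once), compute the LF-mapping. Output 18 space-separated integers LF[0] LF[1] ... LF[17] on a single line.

Answer: 7 8 9 0 14 1 15 10 11 16 12 13 5 2 3 17 6 4

Derivation:
Char counts: '$':1, '0':4, '1':2, '4':7, '5':4
C (first-col start): C('$')=0, C('0')=1, C('1')=5, C('4')=7, C('5')=14
L[0]='4': occ=0, LF[0]=C('4')+0=7+0=7
L[1]='4': occ=1, LF[1]=C('4')+1=7+1=8
L[2]='4': occ=2, LF[2]=C('4')+2=7+2=9
L[3]='$': occ=0, LF[3]=C('$')+0=0+0=0
L[4]='5': occ=0, LF[4]=C('5')+0=14+0=14
L[5]='0': occ=0, LF[5]=C('0')+0=1+0=1
L[6]='5': occ=1, LF[6]=C('5')+1=14+1=15
L[7]='4': occ=3, LF[7]=C('4')+3=7+3=10
L[8]='4': occ=4, LF[8]=C('4')+4=7+4=11
L[9]='5': occ=2, LF[9]=C('5')+2=14+2=16
L[10]='4': occ=5, LF[10]=C('4')+5=7+5=12
L[11]='4': occ=6, LF[11]=C('4')+6=7+6=13
L[12]='1': occ=0, LF[12]=C('1')+0=5+0=5
L[13]='0': occ=1, LF[13]=C('0')+1=1+1=2
L[14]='0': occ=2, LF[14]=C('0')+2=1+2=3
L[15]='5': occ=3, LF[15]=C('5')+3=14+3=17
L[16]='1': occ=1, LF[16]=C('1')+1=5+1=6
L[17]='0': occ=3, LF[17]=C('0')+3=1+3=4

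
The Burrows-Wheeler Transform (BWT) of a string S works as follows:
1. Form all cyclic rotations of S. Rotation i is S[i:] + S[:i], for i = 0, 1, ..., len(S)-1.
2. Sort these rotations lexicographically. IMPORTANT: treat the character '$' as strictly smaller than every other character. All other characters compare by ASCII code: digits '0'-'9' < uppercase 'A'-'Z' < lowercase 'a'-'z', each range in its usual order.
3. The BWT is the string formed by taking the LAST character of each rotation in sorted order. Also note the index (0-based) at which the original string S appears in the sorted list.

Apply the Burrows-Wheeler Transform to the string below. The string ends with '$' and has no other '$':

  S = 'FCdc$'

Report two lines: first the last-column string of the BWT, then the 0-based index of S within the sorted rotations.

Answer: cF$dC
2

Derivation:
All 5 rotations (rotation i = S[i:]+S[:i]):
  rot[0] = FCdc$
  rot[1] = Cdc$F
  rot[2] = dc$FC
  rot[3] = c$FCd
  rot[4] = $FCdc
Sorted (with $ < everything):
  sorted[0] = $FCdc  (last char: 'c')
  sorted[1] = Cdc$F  (last char: 'F')
  sorted[2] = FCdc$  (last char: '$')
  sorted[3] = c$FCd  (last char: 'd')
  sorted[4] = dc$FC  (last char: 'C')
Last column: cF$dC
Original string S is at sorted index 2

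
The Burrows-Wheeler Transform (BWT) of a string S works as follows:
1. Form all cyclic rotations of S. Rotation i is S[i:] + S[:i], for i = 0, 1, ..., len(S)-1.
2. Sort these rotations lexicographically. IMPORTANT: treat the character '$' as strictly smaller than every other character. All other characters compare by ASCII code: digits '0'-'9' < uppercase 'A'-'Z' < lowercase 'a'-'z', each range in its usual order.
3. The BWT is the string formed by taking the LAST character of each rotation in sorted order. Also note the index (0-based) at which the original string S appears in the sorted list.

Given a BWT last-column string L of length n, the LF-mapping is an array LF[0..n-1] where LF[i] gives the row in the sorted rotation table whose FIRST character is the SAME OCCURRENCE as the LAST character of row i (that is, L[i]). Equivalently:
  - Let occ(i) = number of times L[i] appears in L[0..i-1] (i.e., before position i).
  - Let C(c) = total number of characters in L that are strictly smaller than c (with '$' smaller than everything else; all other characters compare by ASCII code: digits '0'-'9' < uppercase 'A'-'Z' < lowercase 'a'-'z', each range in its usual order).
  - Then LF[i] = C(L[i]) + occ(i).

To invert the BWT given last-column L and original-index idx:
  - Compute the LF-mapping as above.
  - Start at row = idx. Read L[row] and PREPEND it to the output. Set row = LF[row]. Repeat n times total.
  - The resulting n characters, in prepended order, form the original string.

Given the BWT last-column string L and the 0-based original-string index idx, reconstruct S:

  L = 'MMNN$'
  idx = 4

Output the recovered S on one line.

LF mapping: 1 2 3 4 0
Walk LF starting at row 4, prepending L[row]:
  step 1: row=4, L[4]='$', prepend. Next row=LF[4]=0
  step 2: row=0, L[0]='M', prepend. Next row=LF[0]=1
  step 3: row=1, L[1]='M', prepend. Next row=LF[1]=2
  step 4: row=2, L[2]='N', prepend. Next row=LF[2]=3
  step 5: row=3, L[3]='N', prepend. Next row=LF[3]=4
Reversed output: NNMM$

Answer: NNMM$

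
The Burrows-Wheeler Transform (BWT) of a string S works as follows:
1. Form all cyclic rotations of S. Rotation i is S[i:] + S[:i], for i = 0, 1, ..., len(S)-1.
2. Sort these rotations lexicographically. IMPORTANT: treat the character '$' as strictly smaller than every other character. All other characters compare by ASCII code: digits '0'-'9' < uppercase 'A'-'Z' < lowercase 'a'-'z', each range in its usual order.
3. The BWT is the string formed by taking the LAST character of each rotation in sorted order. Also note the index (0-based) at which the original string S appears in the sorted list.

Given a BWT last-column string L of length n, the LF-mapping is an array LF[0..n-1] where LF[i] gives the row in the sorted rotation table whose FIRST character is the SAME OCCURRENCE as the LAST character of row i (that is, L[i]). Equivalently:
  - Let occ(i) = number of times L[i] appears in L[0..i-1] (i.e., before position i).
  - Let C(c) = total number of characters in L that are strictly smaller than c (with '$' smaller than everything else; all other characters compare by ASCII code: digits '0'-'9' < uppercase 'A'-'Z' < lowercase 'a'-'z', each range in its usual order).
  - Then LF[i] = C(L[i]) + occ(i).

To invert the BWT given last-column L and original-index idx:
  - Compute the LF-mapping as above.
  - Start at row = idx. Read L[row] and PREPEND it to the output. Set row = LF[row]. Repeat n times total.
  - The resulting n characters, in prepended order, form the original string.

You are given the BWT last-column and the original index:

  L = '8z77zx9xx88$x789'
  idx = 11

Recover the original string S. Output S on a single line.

LF mapping: 4 14 1 2 15 10 8 11 12 5 6 0 13 3 7 9
Walk LF starting at row 11, prepending L[row]:
  step 1: row=11, L[11]='$', prepend. Next row=LF[11]=0
  step 2: row=0, L[0]='8', prepend. Next row=LF[0]=4
  step 3: row=4, L[4]='z', prepend. Next row=LF[4]=15
  step 4: row=15, L[15]='9', prepend. Next row=LF[15]=9
  step 5: row=9, L[9]='8', prepend. Next row=LF[9]=5
  step 6: row=5, L[5]='x', prepend. Next row=LF[5]=10
  step 7: row=10, L[10]='8', prepend. Next row=LF[10]=6
  step 8: row=6, L[6]='9', prepend. Next row=LF[6]=8
  step 9: row=8, L[8]='x', prepend. Next row=LF[8]=12
  step 10: row=12, L[12]='x', prepend. Next row=LF[12]=13
  step 11: row=13, L[13]='7', prepend. Next row=LF[13]=3
  step 12: row=3, L[3]='7', prepend. Next row=LF[3]=2
  step 13: row=2, L[2]='7', prepend. Next row=LF[2]=1
  step 14: row=1, L[1]='z', prepend. Next row=LF[1]=14
  step 15: row=14, L[14]='8', prepend. Next row=LF[14]=7
  step 16: row=7, L[7]='x', prepend. Next row=LF[7]=11
Reversed output: x8z777xx98x89z8$

Answer: x8z777xx98x89z8$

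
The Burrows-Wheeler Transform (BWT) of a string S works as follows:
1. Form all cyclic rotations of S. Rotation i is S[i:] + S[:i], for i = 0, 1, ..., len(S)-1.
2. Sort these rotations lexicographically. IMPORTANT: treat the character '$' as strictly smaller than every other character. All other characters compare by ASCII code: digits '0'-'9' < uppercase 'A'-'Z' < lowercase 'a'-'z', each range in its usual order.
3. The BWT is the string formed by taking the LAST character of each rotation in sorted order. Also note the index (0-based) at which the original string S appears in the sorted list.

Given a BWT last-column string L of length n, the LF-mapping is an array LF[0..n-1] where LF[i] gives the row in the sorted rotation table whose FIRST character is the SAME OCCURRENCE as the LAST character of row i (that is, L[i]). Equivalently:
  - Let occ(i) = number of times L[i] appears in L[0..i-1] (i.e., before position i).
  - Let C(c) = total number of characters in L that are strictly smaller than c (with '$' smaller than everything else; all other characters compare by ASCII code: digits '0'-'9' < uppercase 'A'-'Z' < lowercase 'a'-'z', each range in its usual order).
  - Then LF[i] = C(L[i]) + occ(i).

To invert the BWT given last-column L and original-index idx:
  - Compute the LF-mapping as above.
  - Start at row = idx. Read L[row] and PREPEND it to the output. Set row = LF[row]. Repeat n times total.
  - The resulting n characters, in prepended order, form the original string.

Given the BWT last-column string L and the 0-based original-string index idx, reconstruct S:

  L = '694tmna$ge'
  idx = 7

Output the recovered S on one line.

LF mapping: 2 3 1 9 7 8 4 0 6 5
Walk LF starting at row 7, prepending L[row]:
  step 1: row=7, L[7]='$', prepend. Next row=LF[7]=0
  step 2: row=0, L[0]='6', prepend. Next row=LF[0]=2
  step 3: row=2, L[2]='4', prepend. Next row=LF[2]=1
  step 4: row=1, L[1]='9', prepend. Next row=LF[1]=3
  step 5: row=3, L[3]='t', prepend. Next row=LF[3]=9
  step 6: row=9, L[9]='e', prepend. Next row=LF[9]=5
  step 7: row=5, L[5]='n', prepend. Next row=LF[5]=8
  step 8: row=8, L[8]='g', prepend. Next row=LF[8]=6
  step 9: row=6, L[6]='a', prepend. Next row=LF[6]=4
  step 10: row=4, L[4]='m', prepend. Next row=LF[4]=7
Reversed output: magnet946$

Answer: magnet946$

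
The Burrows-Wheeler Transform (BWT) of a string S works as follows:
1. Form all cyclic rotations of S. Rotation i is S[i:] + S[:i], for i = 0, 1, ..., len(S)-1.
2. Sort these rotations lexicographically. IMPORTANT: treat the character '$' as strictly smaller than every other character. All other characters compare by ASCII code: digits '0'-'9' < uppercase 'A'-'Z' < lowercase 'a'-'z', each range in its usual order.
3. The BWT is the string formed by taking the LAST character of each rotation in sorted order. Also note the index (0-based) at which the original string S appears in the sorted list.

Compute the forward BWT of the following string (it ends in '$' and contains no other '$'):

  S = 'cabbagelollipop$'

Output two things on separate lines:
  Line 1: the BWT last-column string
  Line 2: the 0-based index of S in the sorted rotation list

All 16 rotations (rotation i = S[i:]+S[:i]):
  rot[0] = cabbagelollipop$
  rot[1] = abbagelollipop$c
  rot[2] = bbagelollipop$ca
  rot[3] = bagelollipop$cab
  rot[4] = agelollipop$cabb
  rot[5] = gelollipop$cabba
  rot[6] = elollipop$cabbag
  rot[7] = lollipop$cabbage
  rot[8] = ollipop$cabbagel
  rot[9] = llipop$cabbagelo
  rot[10] = lipop$cabbagelol
  rot[11] = ipop$cabbageloll
  rot[12] = pop$cabbagelolli
  rot[13] = op$cabbagelollip
  rot[14] = p$cabbagelollipo
  rot[15] = $cabbagelollipop
Sorted (with $ < everything):
  sorted[0] = $cabbagelollipop  (last char: 'p')
  sorted[1] = abbagelollipop$c  (last char: 'c')
  sorted[2] = agelollipop$cabb  (last char: 'b')
  sorted[3] = bagelollipop$cab  (last char: 'b')
  sorted[4] = bbagelollipop$ca  (last char: 'a')
  sorted[5] = cabbagelollipop$  (last char: '$')
  sorted[6] = elollipop$cabbag  (last char: 'g')
  sorted[7] = gelollipop$cabba  (last char: 'a')
  sorted[8] = ipop$cabbageloll  (last char: 'l')
  sorted[9] = lipop$cabbagelol  (last char: 'l')
  sorted[10] = llipop$cabbagelo  (last char: 'o')
  sorted[11] = lollipop$cabbage  (last char: 'e')
  sorted[12] = ollipop$cabbagel  (last char: 'l')
  sorted[13] = op$cabbagelollip  (last char: 'p')
  sorted[14] = p$cabbagelollipo  (last char: 'o')
  sorted[15] = pop$cabbagelolli  (last char: 'i')
Last column: pcbba$galloelpoi
Original string S is at sorted index 5

Answer: pcbba$galloelpoi
5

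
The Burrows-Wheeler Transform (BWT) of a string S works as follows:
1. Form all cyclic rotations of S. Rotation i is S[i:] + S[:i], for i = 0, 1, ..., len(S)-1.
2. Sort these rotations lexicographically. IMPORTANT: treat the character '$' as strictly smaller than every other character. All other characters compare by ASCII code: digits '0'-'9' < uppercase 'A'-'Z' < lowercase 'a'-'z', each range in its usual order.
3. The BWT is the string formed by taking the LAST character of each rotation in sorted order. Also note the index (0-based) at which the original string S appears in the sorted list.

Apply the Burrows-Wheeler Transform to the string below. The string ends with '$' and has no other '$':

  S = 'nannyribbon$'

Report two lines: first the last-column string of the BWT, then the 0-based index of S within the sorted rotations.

All 12 rotations (rotation i = S[i:]+S[:i]):
  rot[0] = nannyribbon$
  rot[1] = annyribbon$n
  rot[2] = nnyribbon$na
  rot[3] = nyribbon$nan
  rot[4] = yribbon$nann
  rot[5] = ribbon$nanny
  rot[6] = ibbon$nannyr
  rot[7] = bbon$nannyri
  rot[8] = bon$nannyrib
  rot[9] = on$nannyribb
  rot[10] = n$nannyribbo
  rot[11] = $nannyribbon
Sorted (with $ < everything):
  sorted[0] = $nannyribbon  (last char: 'n')
  sorted[1] = annyribbon$n  (last char: 'n')
  sorted[2] = bbon$nannyri  (last char: 'i')
  sorted[3] = bon$nannyrib  (last char: 'b')
  sorted[4] = ibbon$nannyr  (last char: 'r')
  sorted[5] = n$nannyribbo  (last char: 'o')
  sorted[6] = nannyribbon$  (last char: '$')
  sorted[7] = nnyribbon$na  (last char: 'a')
  sorted[8] = nyribbon$nan  (last char: 'n')
  sorted[9] = on$nannyribb  (last char: 'b')
  sorted[10] = ribbon$nanny  (last char: 'y')
  sorted[11] = yribbon$nann  (last char: 'n')
Last column: nnibro$anbyn
Original string S is at sorted index 6

Answer: nnibro$anbyn
6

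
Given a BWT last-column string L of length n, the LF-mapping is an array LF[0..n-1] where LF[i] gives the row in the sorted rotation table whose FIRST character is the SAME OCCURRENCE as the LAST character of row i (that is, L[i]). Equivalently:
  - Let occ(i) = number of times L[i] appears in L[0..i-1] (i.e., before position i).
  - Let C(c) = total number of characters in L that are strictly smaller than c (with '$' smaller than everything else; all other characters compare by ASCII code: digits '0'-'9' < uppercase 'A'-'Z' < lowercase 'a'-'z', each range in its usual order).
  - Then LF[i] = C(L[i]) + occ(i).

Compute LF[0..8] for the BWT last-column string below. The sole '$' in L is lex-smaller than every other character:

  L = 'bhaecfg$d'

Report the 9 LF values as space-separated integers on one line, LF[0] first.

Char counts: '$':1, 'a':1, 'b':1, 'c':1, 'd':1, 'e':1, 'f':1, 'g':1, 'h':1
C (first-col start): C('$')=0, C('a')=1, C('b')=2, C('c')=3, C('d')=4, C('e')=5, C('f')=6, C('g')=7, C('h')=8
L[0]='b': occ=0, LF[0]=C('b')+0=2+0=2
L[1]='h': occ=0, LF[1]=C('h')+0=8+0=8
L[2]='a': occ=0, LF[2]=C('a')+0=1+0=1
L[3]='e': occ=0, LF[3]=C('e')+0=5+0=5
L[4]='c': occ=0, LF[4]=C('c')+0=3+0=3
L[5]='f': occ=0, LF[5]=C('f')+0=6+0=6
L[6]='g': occ=0, LF[6]=C('g')+0=7+0=7
L[7]='$': occ=0, LF[7]=C('$')+0=0+0=0
L[8]='d': occ=0, LF[8]=C('d')+0=4+0=4

Answer: 2 8 1 5 3 6 7 0 4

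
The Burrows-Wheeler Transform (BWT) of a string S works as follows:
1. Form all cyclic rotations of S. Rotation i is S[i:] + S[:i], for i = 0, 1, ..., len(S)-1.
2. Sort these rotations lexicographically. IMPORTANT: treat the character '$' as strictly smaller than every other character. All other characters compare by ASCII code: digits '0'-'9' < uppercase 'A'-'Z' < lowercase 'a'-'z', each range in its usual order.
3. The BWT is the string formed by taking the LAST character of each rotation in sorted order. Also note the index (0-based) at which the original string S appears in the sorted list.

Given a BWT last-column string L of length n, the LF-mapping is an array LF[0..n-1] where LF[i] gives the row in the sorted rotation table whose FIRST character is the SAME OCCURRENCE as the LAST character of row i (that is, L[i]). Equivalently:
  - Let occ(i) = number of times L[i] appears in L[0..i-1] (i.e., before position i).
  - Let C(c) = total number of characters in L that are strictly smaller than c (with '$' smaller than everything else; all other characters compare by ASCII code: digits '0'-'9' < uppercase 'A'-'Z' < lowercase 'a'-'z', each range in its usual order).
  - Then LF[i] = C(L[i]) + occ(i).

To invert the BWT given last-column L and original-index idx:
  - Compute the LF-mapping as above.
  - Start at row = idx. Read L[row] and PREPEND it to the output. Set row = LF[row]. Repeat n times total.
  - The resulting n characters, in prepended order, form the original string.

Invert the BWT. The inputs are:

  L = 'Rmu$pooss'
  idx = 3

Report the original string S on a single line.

Answer: opossumR$

Derivation:
LF mapping: 1 2 8 0 5 3 4 6 7
Walk LF starting at row 3, prepending L[row]:
  step 1: row=3, L[3]='$', prepend. Next row=LF[3]=0
  step 2: row=0, L[0]='R', prepend. Next row=LF[0]=1
  step 3: row=1, L[1]='m', prepend. Next row=LF[1]=2
  step 4: row=2, L[2]='u', prepend. Next row=LF[2]=8
  step 5: row=8, L[8]='s', prepend. Next row=LF[8]=7
  step 6: row=7, L[7]='s', prepend. Next row=LF[7]=6
  step 7: row=6, L[6]='o', prepend. Next row=LF[6]=4
  step 8: row=4, L[4]='p', prepend. Next row=LF[4]=5
  step 9: row=5, L[5]='o', prepend. Next row=LF[5]=3
Reversed output: opossumR$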